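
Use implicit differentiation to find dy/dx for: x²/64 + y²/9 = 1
Differentiate the relation implicitly: treat y = y(x) and apply the chain rule, so every y-derivative picks up a y' = dy/dx factor.

With everything moved to the left-hand side, differentiate term by term:
  d/dx[x^2/64] = x/32
  d/dx[y^2/9] = 2y·y'/9
  d/dx[-1] = 0

Separating the contributions that come from x directly and those that come through y:
  without y':      x/32
  multiplying y':  2y/9

so (x/32) + (2y/9)·y' = 0, and therefore
  dy/dx = -(x/32)/(2y/9) = -9x/(64y)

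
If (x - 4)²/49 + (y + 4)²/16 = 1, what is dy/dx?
Differentiate the relation implicitly: treat y = y(x) and apply the chain rule, so every y-derivative picks up a y' = dy/dx factor.

With everything moved to the left-hand side, differentiate term by term:
  d/dx[(x - 4)^2/49] = 2x/49 - 8/49
  d/dx[(y + 4)^2/16] = y'(y + 4)/8
  d/dx[-1] = 0

Separating the contributions that come from x directly and those that come through y:
  without y':      2x/49 - 8/49
  multiplying y':  y/8 + 1/2

so (2x/49 - 8/49) + (y/8 + 1/2)·y' = 0, and therefore
  dy/dx = -(2x/49 - 8/49)/(y/8 + 1/2)
        = -(2(x - 4)/49)/((y + 4)/8) = 16(4 - x)/(49(y + 4))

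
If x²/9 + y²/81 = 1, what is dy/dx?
Apply d/dx to both sides, remembering that y depends on x. Each occurrence of y therefore brings in a y' = dy/dx via the chain rule.

With F(x, y) equal to the left-hand side minus the right, differentiate F term by term:
  d/dx[x^2/9] = 2x/9
  d/dx[y^2/81] = 2y·y'/81
  d/dx[-1] = 0
Adding these up, d/dx[F] = 0 becomes
  (2x/9) + (2y/81)·y' = 0,
so isolating y',
  dy/dx = -(2x/9)/(2y/81) = -9x/y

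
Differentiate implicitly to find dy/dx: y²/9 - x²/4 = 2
Differentiate both sides with respect to x, treating y as y(x). By the chain rule, any term containing y contributes a factor of y' = dy/dx when we differentiate it.

Move every term to one side and write the relation as F(x, y) = 0. Term by term,
  d/dx[-x^2/4] = -x/2
  d/dx[y^2/9] = 2y·y'/9
  d/dx[-2] = 0

The pieces without y' make up ∂F/∂x and the coefficient of y' is ∂F/∂y:
  ∂F/∂x = -x/2,
  ∂F/∂y = 2y/9.

Since d/dx[F] = ∂F/∂x + (∂F/∂y)·y' = 0, solve for y':
  (∂F/∂y)·y' = -∂F/∂x
  dy/dx = -(∂F/∂x)/(∂F/∂y) = -(-x/2)/(2y/9) = 9x/(4y)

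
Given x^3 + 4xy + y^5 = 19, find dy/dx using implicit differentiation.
Take d/dx of both sides. Since y is implicitly a function of x, the chain rule attaches a y' = dy/dx factor whenever we differentiate through y.

Set F(x, y) = (left side) − (right side), so the curve is F = 0. Differentiating each term of F:
  d/dx[x^3] = 3x^2
  d/dx[4xy] = 4x·y' + 4y
  d/dx[y^5] = 5y^4·y'
  d/dx[-19] = 0

Collecting, the y'-free part is the partial derivative in x and the y' coefficient is the partial derivative in y:
  ∂F/∂x = 3x^2 + 4y
  ∂F/∂y = 4x + 5y^4

so d/dx[F(x, y(x))] = ∂F/∂x + (∂F/∂y)·y' = 0. Rearranging,
  dy/dx = -(∂F/∂x)/(∂F/∂y) = -(3x^2 + 4y)/(4x + 5y^4) = (-3x^2 - 4y)/(4x + 5y^4)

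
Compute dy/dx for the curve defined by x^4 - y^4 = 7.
Differentiate the relation implicitly: treat y = y(x) and apply the chain rule, so every y-derivative picks up a y' = dy/dx factor.

With everything moved to the left-hand side, differentiate term by term:
  d/dx[x^4] = 4x^3
  d/dx[-y^4] = -4y^3·y'
  d/dx[-7] = 0

Separating the contributions that come from x directly and those that come through y:
  without y':      4x^3
  multiplying y':  -4y^3

so (4x^3) + (-4y^3)·y' = 0, and therefore
  dy/dx = -(4x^3)/(-4y^3) = x^3/y^3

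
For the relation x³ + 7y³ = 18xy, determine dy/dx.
Take d/dx of both sides. Since y is implicitly a function of x, the chain rule attaches a y' = dy/dx factor whenever we differentiate through y.

Set F(x, y) = (left side) − (right side), so the curve is F = 0. Differentiating each term of F:
  d/dx[x^3] = 3x^2
  d/dx[-18xy] = -18x·y' - 18y
  d/dx[7y^3] = 21y^2·y'

Collecting, the y'-free part is the partial derivative in x and the y' coefficient is the partial derivative in y:
  ∂F/∂x = 3x^2 - 18y
  ∂F/∂y = -18x + 21y^2

so d/dx[F(x, y(x))] = ∂F/∂x + (∂F/∂y)·y' = 0. Rearranging,
  dy/dx = -(∂F/∂x)/(∂F/∂y) = -(3x^2 - 18y)/(-18x + 21y^2) = (x^2 - 6y)/(6x - 7y^2)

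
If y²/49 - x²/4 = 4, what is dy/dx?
Differentiate both sides with respect to x, treating y as y(x). By the chain rule, any term containing y contributes a factor of y' = dy/dx when we differentiate it.

Move every term to one side and write the relation as F(x, y) = 0. Term by term,
  d/dx[-x^2/4] = -x/2
  d/dx[y^2/49] = 2y·y'/49
  d/dx[-4] = 0

The pieces without y' make up ∂F/∂x and the coefficient of y' is ∂F/∂y:
  ∂F/∂x = -x/2,
  ∂F/∂y = 2y/49.

Since d/dx[F] = ∂F/∂x + (∂F/∂y)·y' = 0, solve for y':
  (∂F/∂y)·y' = -∂F/∂x
  dy/dx = -(∂F/∂x)/(∂F/∂y) = -(-x/2)/(2y/49) = 49x/(4y)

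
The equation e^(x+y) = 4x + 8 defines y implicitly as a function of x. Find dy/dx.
Differentiate both sides with respect to x, treating y as y(x). By the chain rule, any term containing y contributes a factor of y' = dy/dx when we differentiate it.

Move every term to one side and write the relation as F(x, y) = 0. Term by term,
  d/dx[-4x] = -4
  d/dx[e^(x + y)] = (y' + 1)·e^(x + y)
  d/dx[-8] = 0

The pieces without y' make up ∂F/∂x and the coefficient of y' is ∂F/∂y:
  ∂F/∂x = e^(x + y) - 4,
  ∂F/∂y = e^(x + y).

Since d/dx[F] = ∂F/∂x + (∂F/∂y)·y' = 0, solve for y':
  (∂F/∂y)·y' = -∂F/∂x
  dy/dx = -(∂F/∂x)/(∂F/∂y) = -(e^(x + y) - 4)/(e^(x + y)) = 4e^(-x - y) - 1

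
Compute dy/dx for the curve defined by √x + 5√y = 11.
Apply d/dx to both sides, remembering that y depends on x. Each occurrence of y therefore brings in a y' = dy/dx via the chain rule.

With F(x, y) equal to the left-hand side minus the right, differentiate F term by term:
  d/dx[√(x)] = 1/(2√(x))
  d/dx[5√(y)] = 5·y'/(2√(y))
  d/dx[-11] = 0
Adding these up, d/dx[F] = 0 becomes
  (1/(2√(x))) + (5/(2√(y)))·y' = 0,
so isolating y',
  dy/dx = -(1/(2√(x)))/(5/(2√(y))) = -√(y)/(5√(x))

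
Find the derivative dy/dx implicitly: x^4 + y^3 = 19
Differentiate the relation implicitly: treat y = y(x) and apply the chain rule, so every y-derivative picks up a y' = dy/dx factor.

With everything moved to the left-hand side, differentiate term by term:
  d/dx[x^4] = 4x^3
  d/dx[y^3] = 3y^2·y'
  d/dx[-19] = 0

Separating the contributions that come from x directly and those that come through y:
  without y':      4x^3
  multiplying y':  3y^2

so (4x^3) + (3y^2)·y' = 0, and therefore
  dy/dx = -(4x^3)/(3y^2) = -4x^3/(3y^2)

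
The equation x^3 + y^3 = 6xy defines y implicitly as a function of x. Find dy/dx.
Differentiate both sides with respect to x, treating y as y(x). By the chain rule, any term containing y contributes a factor of y' = dy/dx when we differentiate it.

Move every term to one side and write the relation as F(x, y) = 0. Term by term,
  d/dx[x^3] = 3x^2
  d/dx[-6xy] = -6x·y' - 6y
  d/dx[y^3] = 3y^2·y'

The pieces without y' make up ∂F/∂x and the coefficient of y' is ∂F/∂y:
  ∂F/∂x = 3x^2 - 6y,
  ∂F/∂y = -6x + 3y^2.

Since d/dx[F] = ∂F/∂x + (∂F/∂y)·y' = 0, solve for y':
  (∂F/∂y)·y' = -∂F/∂x
  dy/dx = -(∂F/∂x)/(∂F/∂y) = -(3x^2 - 6y)/(-6x + 3y^2) = (x^2 - 2y)/(2x - y^2)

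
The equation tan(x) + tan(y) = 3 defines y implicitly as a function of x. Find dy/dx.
Take d/dx of both sides. Since y is implicitly a function of x, the chain rule attaches a y' = dy/dx factor whenever we differentiate through y.

Set F(x, y) = (left side) − (right side), so the curve is F = 0. Differentiating each term of F:
  d/dx[tan(x)] = tan(x)^2 + 1
  d/dx[tan(y)] = y'(tan(y)^2 + 1)
  d/dx[-3] = 0

Collecting, the y'-free part is the partial derivative in x and the y' coefficient is the partial derivative in y:
  ∂F/∂x = tan(x)^2 + 1
  ∂F/∂y = tan(y)^2 + 1

so d/dx[F(x, y(x))] = ∂F/∂x + (∂F/∂y)·y' = 0. Rearranging,
  dy/dx = -(∂F/∂x)/(∂F/∂y) = -(tan(x)^2 + 1)/(tan(y)^2 + 1) = -cos(y)^2/cos(x)^2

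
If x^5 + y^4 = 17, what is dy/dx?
Take d/dx of both sides. Since y is implicitly a function of x, the chain rule attaches a y' = dy/dx factor whenever we differentiate through y.

Set F(x, y) = (left side) − (right side), so the curve is F = 0. Differentiating each term of F:
  d/dx[x^5] = 5x^4
  d/dx[y^4] = 4y^3·y'
  d/dx[-17] = 0

Collecting, the y'-free part is the partial derivative in x and the y' coefficient is the partial derivative in y:
  ∂F/∂x = 5x^4
  ∂F/∂y = 4y^3

so d/dx[F(x, y(x))] = ∂F/∂x + (∂F/∂y)·y' = 0. Rearranging,
  dy/dx = -(∂F/∂x)/(∂F/∂y) = -(5x^4)/(4y^3) = -5x^4/(4y^3)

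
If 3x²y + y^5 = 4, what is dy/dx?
Take d/dx of both sides. Since y is implicitly a function of x, the chain rule attaches a y' = dy/dx factor whenever we differentiate through y.

Set F(x, y) = (left side) − (right side), so the curve is F = 0. Differentiating each term of F:
  d/dx[3x^2y] = 3x^2·y' + 6xy
  d/dx[y^5] = 5y^4·y'
  d/dx[-4] = 0

Collecting, the y'-free part is the partial derivative in x and the y' coefficient is the partial derivative in y:
  ∂F/∂x = 6xy
  ∂F/∂y = 3x^2 + 5y^4

so d/dx[F(x, y(x))] = ∂F/∂x + (∂F/∂y)·y' = 0. Rearranging,
  dy/dx = -(∂F/∂x)/(∂F/∂y) = -(6xy)/(3x^2 + 5y^4) = -6xy/(3x^2 + 5y^4)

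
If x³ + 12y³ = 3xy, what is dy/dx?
Differentiate both sides with respect to x, treating y as y(x). By the chain rule, any term containing y contributes a factor of y' = dy/dx when we differentiate it.

Move every term to one side and write the relation as F(x, y) = 0. Term by term,
  d/dx[x^3] = 3x^2
  d/dx[-3xy] = -3x·y' - 3y
  d/dx[12y^3] = 36y^2·y'

The pieces without y' make up ∂F/∂x and the coefficient of y' is ∂F/∂y:
  ∂F/∂x = 3x^2 - 3y,
  ∂F/∂y = -3x + 36y^2.

Since d/dx[F] = ∂F/∂x + (∂F/∂y)·y' = 0, solve for y':
  (∂F/∂y)·y' = -∂F/∂x
  dy/dx = -(∂F/∂x)/(∂F/∂y) = -(3x^2 - 3y)/(-3x + 36y^2) = (x^2 - y)/(x - 12y^2)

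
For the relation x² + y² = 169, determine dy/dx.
Differentiate the relation implicitly: treat y = y(x) and apply the chain rule, so every y-derivative picks up a y' = dy/dx factor.

With everything moved to the left-hand side, differentiate term by term:
  d/dx[x^2] = 2x
  d/dx[y^2] = 2y·y'
  d/dx[-169] = 0

Separating the contributions that come from x directly and those that come through y:
  without y':      2x
  multiplying y':  2y

so (2x) + (2y)·y' = 0, and therefore
  dy/dx = -(2x)/(2y) = -x/y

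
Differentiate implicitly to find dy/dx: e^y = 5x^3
Take d/dx of both sides. Since y is implicitly a function of x, the chain rule attaches a y' = dy/dx factor whenever we differentiate through y.

Set F(x, y) = (left side) − (right side), so the curve is F = 0. Differentiating each term of F:
  d/dx[-5x^3] = -15x^2
  d/dx[e^(y)] = y'·e^(y)

Collecting, the y'-free part is the partial derivative in x and the y' coefficient is the partial derivative in y:
  ∂F/∂x = -15x^2
  ∂F/∂y = e^(y)

so d/dx[F(x, y(x))] = ∂F/∂x + (∂F/∂y)·y' = 0. Rearranging,
  dy/dx = -(∂F/∂x)/(∂F/∂y) = -(-15x^2)/(e^(y)) = 15x^2e^(-y)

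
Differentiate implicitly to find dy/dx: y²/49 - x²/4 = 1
Differentiate both sides with respect to x, treating y as y(x). By the chain rule, any term containing y contributes a factor of y' = dy/dx when we differentiate it.

Move every term to one side and write the relation as F(x, y) = 0. Term by term,
  d/dx[-x^2/4] = -x/2
  d/dx[y^2/49] = 2y·y'/49
  d/dx[-1] = 0

The pieces without y' make up ∂F/∂x and the coefficient of y' is ∂F/∂y:
  ∂F/∂x = -x/2,
  ∂F/∂y = 2y/49.

Since d/dx[F] = ∂F/∂x + (∂F/∂y)·y' = 0, solve for y':
  (∂F/∂y)·y' = -∂F/∂x
  dy/dx = -(∂F/∂x)/(∂F/∂y) = -(-x/2)/(2y/49) = 49x/(4y)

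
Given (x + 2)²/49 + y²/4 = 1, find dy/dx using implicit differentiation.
Differentiate both sides with respect to x, treating y as y(x). By the chain rule, any term containing y contributes a factor of y' = dy/dx when we differentiate it.

Move every term to one side and write the relation as F(x, y) = 0. Term by term,
  d/dx[y^2/4] = y·y'/2
  d/dx[(x + 2)^2/49] = 2x/49 + 4/49
  d/dx[-1] = 0

The pieces without y' make up ∂F/∂x and the coefficient of y' is ∂F/∂y:
  ∂F/∂x = 2x/49 + 4/49,
  ∂F/∂y = y/2.

Since d/dx[F] = ∂F/∂x + (∂F/∂y)·y' = 0, solve for y':
  (∂F/∂y)·y' = -∂F/∂x
  dy/dx = -(∂F/∂x)/(∂F/∂y) = -(2x/49 + 4/49)/(y/2)
        = -(2(x + 2)/49)/(y/2) = 4(-x - 2)/(49y)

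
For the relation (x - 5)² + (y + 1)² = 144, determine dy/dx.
Take d/dx of both sides. Since y is implicitly a function of x, the chain rule attaches a y' = dy/dx factor whenever we differentiate through y.

Set F(x, y) = (left side) − (right side), so the curve is F = 0. Differentiating each term of F:
  d/dx[(x - 5)^2] = 2x - 10
  d/dx[(y + 1)^2] = 2·y'(y + 1)
  d/dx[-144] = 0

Collecting, the y'-free part is the partial derivative in x and the y' coefficient is the partial derivative in y:
  ∂F/∂x = 2x - 10
  ∂F/∂y = 2y + 2

so d/dx[F(x, y(x))] = ∂F/∂x + (∂F/∂y)·y' = 0. Rearranging,
  dy/dx = -(∂F/∂x)/(∂F/∂y) = -(2x - 10)/(2y + 2) = (5 - x)/(y + 1)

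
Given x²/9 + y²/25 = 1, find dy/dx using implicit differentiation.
Apply d/dx to both sides, remembering that y depends on x. Each occurrence of y therefore brings in a y' = dy/dx via the chain rule.

With F(x, y) equal to the left-hand side minus the right, differentiate F term by term:
  d/dx[x^2/9] = 2x/9
  d/dx[y^2/25] = 2y·y'/25
  d/dx[-1] = 0
Adding these up, d/dx[F] = 0 becomes
  (2x/9) + (2y/25)·y' = 0,
so isolating y',
  dy/dx = -(2x/9)/(2y/25) = -25x/(9y)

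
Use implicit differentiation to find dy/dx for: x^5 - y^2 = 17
Take d/dx of both sides. Since y is implicitly a function of x, the chain rule attaches a y' = dy/dx factor whenever we differentiate through y.

Set F(x, y) = (left side) − (right side), so the curve is F = 0. Differentiating each term of F:
  d/dx[x^5] = 5x^4
  d/dx[-y^2] = -2y·y'
  d/dx[-17] = 0

Collecting, the y'-free part is the partial derivative in x and the y' coefficient is the partial derivative in y:
  ∂F/∂x = 5x^4
  ∂F/∂y = -2y

so d/dx[F(x, y(x))] = ∂F/∂x + (∂F/∂y)·y' = 0. Rearranging,
  dy/dx = -(∂F/∂x)/(∂F/∂y) = -(5x^4)/(-2y) = 5x^4/(2y)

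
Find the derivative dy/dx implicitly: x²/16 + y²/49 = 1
Take d/dx of both sides. Since y is implicitly a function of x, the chain rule attaches a y' = dy/dx factor whenever we differentiate through y.

Set F(x, y) = (left side) − (right side), so the curve is F = 0. Differentiating each term of F:
  d/dx[x^2/16] = x/8
  d/dx[y^2/49] = 2y·y'/49
  d/dx[-1] = 0

Collecting, the y'-free part is the partial derivative in x and the y' coefficient is the partial derivative in y:
  ∂F/∂x = x/8
  ∂F/∂y = 2y/49

so d/dx[F(x, y(x))] = ∂F/∂x + (∂F/∂y)·y' = 0. Rearranging,
  dy/dx = -(∂F/∂x)/(∂F/∂y) = -(x/8)/(2y/49) = -49x/(16y)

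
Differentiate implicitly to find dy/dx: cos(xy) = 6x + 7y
Take d/dx of both sides. Since y is implicitly a function of x, the chain rule attaches a y' = dy/dx factor whenever we differentiate through y.

Set F(x, y) = (left side) − (right side), so the curve is F = 0. Differentiating each term of F:
  d/dx[-6x] = -6
  d/dx[-7y] = -7·y'
  d/dx[cos(xy)] = -(x·y' + y)·sin(xy)

Collecting, the y'-free part is the partial derivative in x and the y' coefficient is the partial derivative in y:
  ∂F/∂x = -y·sin(xy) - 6
  ∂F/∂y = -x·sin(xy) - 7

so d/dx[F(x, y(x))] = ∂F/∂x + (∂F/∂y)·y' = 0. Rearranging,
  dy/dx = -(∂F/∂x)/(∂F/∂y) = -(-y·sin(xy) - 6)/(-x·sin(xy) - 7) = -(y·sin(xy) + 6)/(x·sin(xy) + 7)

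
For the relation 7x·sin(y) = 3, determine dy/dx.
Apply d/dx to both sides, remembering that y depends on x. Each occurrence of y therefore brings in a y' = dy/dx via the chain rule.

With F(x, y) equal to the left-hand side minus the right, differentiate F term by term:
  d/dx[7x·sin(y)] = 7x·y'·cos(y) + 7sin(y)
  d/dx[-3] = 0
Adding these up, d/dx[F] = 0 becomes
  (7sin(y)) + (7x·cos(y))·y' = 0,
so isolating y',
  dy/dx = -(7sin(y))/(7x·cos(y)) = -tan(y)/x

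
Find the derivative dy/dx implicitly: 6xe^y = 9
Apply d/dx to both sides, remembering that y depends on x. Each occurrence of y therefore brings in a y' = dy/dx via the chain rule.

With F(x, y) equal to the left-hand side minus the right, differentiate F term by term:
  d/dx[6x·e^(y)] = 6x·y'·e^(y) + 6e^(y)
  d/dx[-9] = 0
Adding these up, d/dx[F] = 0 becomes
  (6e^(y)) + (6x·e^(y))·y' = 0,
so isolating y',
  dy/dx = -(6e^(y))/(6x·e^(y)) = -1/x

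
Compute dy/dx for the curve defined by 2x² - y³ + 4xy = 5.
Apply d/dx to both sides, remembering that y depends on x. Each occurrence of y therefore brings in a y' = dy/dx via the chain rule.

With F(x, y) equal to the left-hand side minus the right, differentiate F term by term:
  d/dx[2x^2] = 4x
  d/dx[4xy] = 4x·y' + 4y
  d/dx[-y^3] = -3y^2·y'
  d/dx[-5] = 0
Adding these up, d/dx[F] = 0 becomes
  (4x + 4y) + (4x - 3y^2)·y' = 0,
so isolating y',
  dy/dx = -(4x + 4y)/(4x - 3y^2) = 4(-x - y)/(4x - 3y^2)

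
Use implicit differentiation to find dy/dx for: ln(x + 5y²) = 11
Differentiate the relation implicitly: treat y = y(x) and apply the chain rule, so every y-derivative picks up a y' = dy/dx factor.

With everything moved to the left-hand side, differentiate term by term:
  d/dx[ln(x + 5y^2)] = (10y·y' + 1)/(x + 5y^2)
  d/dx[-11] = 0

Separating the contributions that come from x directly and those that come through y:
  without y':      1/(x + 5y^2)
  multiplying y':  10y/(x + 5y^2)

so (1/(x + 5y^2)) + (10y/(x + 5y^2))·y' = 0, and therefore
  dy/dx = -(1/(x + 5y^2))/(10y/(x + 5y^2)) = -1/(10y)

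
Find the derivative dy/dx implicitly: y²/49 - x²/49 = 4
Differentiate the relation implicitly: treat y = y(x) and apply the chain rule, so every y-derivative picks up a y' = dy/dx factor.

With everything moved to the left-hand side, differentiate term by term:
  d/dx[-x^2/49] = -2x/49
  d/dx[y^2/49] = 2y·y'/49
  d/dx[-4] = 0

Separating the contributions that come from x directly and those that come through y:
  without y':      -2x/49
  multiplying y':  2y/49

so (-2x/49) + (2y/49)·y' = 0, and therefore
  dy/dx = -(-2x/49)/(2y/49) = x/y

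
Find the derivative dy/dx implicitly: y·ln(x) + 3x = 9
Apply d/dx to both sides, remembering that y depends on x. Each occurrence of y therefore brings in a y' = dy/dx via the chain rule.

With F(x, y) equal to the left-hand side minus the right, differentiate F term by term:
  d/dx[3x] = 3
  d/dx[y·ln(x)] = y'·ln(x) + y/x
  d/dx[-9] = 0
Adding these up, d/dx[F] = 0 becomes
  (3 + y/x) + (ln(x))·y' = 0,
so isolating y',
  dy/dx = -(3 + y/x)/(ln(x))
        = -((3x + y)/x)/(ln(x)) = (-3x - y)/(x·ln(x))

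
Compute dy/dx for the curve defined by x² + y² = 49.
Differentiate both sides with respect to x, treating y as y(x). By the chain rule, any term containing y contributes a factor of y' = dy/dx when we differentiate it.

Move every term to one side and write the relation as F(x, y) = 0. Term by term,
  d/dx[x^2] = 2x
  d/dx[y^2] = 2y·y'
  d/dx[-49] = 0

The pieces without y' make up ∂F/∂x and the coefficient of y' is ∂F/∂y:
  ∂F/∂x = 2x,
  ∂F/∂y = 2y.

Since d/dx[F] = ∂F/∂x + (∂F/∂y)·y' = 0, solve for y':
  (∂F/∂y)·y' = -∂F/∂x
  dy/dx = -(∂F/∂x)/(∂F/∂y) = -(2x)/(2y) = -x/y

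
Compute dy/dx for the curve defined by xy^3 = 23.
Differentiate the relation implicitly: treat y = y(x) and apply the chain rule, so every y-derivative picks up a y' = dy/dx factor.

With everything moved to the left-hand side, differentiate term by term:
  d/dx[xy^3] = 3xy^2·y' + y^3
  d/dx[-23] = 0

Separating the contributions that come from x directly and those that come through y:
  without y':      y^3
  multiplying y':  3xy^2

so (y^3) + (3xy^2)·y' = 0, and therefore
  dy/dx = -(y^3)/(3xy^2) = -y/(3x)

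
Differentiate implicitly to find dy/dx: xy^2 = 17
Differentiate the relation implicitly: treat y = y(x) and apply the chain rule, so every y-derivative picks up a y' = dy/dx factor.

With everything moved to the left-hand side, differentiate term by term:
  d/dx[xy^2] = 2xy·y' + y^2
  d/dx[-17] = 0

Separating the contributions that come from x directly and those that come through y:
  without y':      y^2
  multiplying y':  2xy

so (y^2) + (2xy)·y' = 0, and therefore
  dy/dx = -(y^2)/(2xy) = -y/(2x)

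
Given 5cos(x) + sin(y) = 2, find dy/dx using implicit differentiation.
Differentiate both sides with respect to x, treating y as y(x). By the chain rule, any term containing y contributes a factor of y' = dy/dx when we differentiate it.

Move every term to one side and write the relation as F(x, y) = 0. Term by term,
  d/dx[sin(y)] = y'·cos(y)
  d/dx[5cos(x)] = -5sin(x)
  d/dx[-2] = 0

The pieces without y' make up ∂F/∂x and the coefficient of y' is ∂F/∂y:
  ∂F/∂x = -5sin(x),
  ∂F/∂y = cos(y).

Since d/dx[F] = ∂F/∂x + (∂F/∂y)·y' = 0, solve for y':
  (∂F/∂y)·y' = -∂F/∂x
  dy/dx = -(∂F/∂x)/(∂F/∂y) = -(-5sin(x))/(cos(y)) = 5sin(x)/cos(y)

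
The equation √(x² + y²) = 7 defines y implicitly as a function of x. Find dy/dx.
Differentiate the relation implicitly: treat y = y(x) and apply the chain rule, so every y-derivative picks up a y' = dy/dx factor.

With everything moved to the left-hand side, differentiate term by term:
  d/dx[√(x^2 + y^2)] = (x + y·y')/√(x^2 + y^2)
  d/dx[-7] = 0

Separating the contributions that come from x directly and those that come through y:
  without y':      x/√(x^2 + y^2)
  multiplying y':  y/√(x^2 + y^2)

so (x/√(x^2 + y^2)) + (y/√(x^2 + y^2))·y' = 0, and therefore
  dy/dx = -(x/√(x^2 + y^2))/(y/√(x^2 + y^2)) = -x/y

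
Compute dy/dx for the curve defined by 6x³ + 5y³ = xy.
Differentiate both sides with respect to x, treating y as y(x). By the chain rule, any term containing y contributes a factor of y' = dy/dx when we differentiate it.

Move every term to one side and write the relation as F(x, y) = 0. Term by term,
  d/dx[6x^3] = 18x^2
  d/dx[-xy] = -x·y' - y
  d/dx[5y^3] = 15y^2·y'

The pieces without y' make up ∂F/∂x and the coefficient of y' is ∂F/∂y:
  ∂F/∂x = 18x^2 - y,
  ∂F/∂y = -x + 15y^2.

Since d/dx[F] = ∂F/∂x + (∂F/∂y)·y' = 0, solve for y':
  (∂F/∂y)·y' = -∂F/∂x
  dy/dx = -(∂F/∂x)/(∂F/∂y) = -(18x^2 - y)/(-x + 15y^2) = (18x^2 - y)/(x - 15y^2)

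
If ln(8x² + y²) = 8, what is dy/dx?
Take d/dx of both sides. Since y is implicitly a function of x, the chain rule attaches a y' = dy/dx factor whenever we differentiate through y.

Set F(x, y) = (left side) − (right side), so the curve is F = 0. Differentiating each term of F:
  d/dx[ln(8x^2 + y^2)] = (16x + 2y·y')/(8x^2 + y^2)
  d/dx[-8] = 0

Collecting, the y'-free part is the partial derivative in x and the y' coefficient is the partial derivative in y:
  ∂F/∂x = 16x/(8x^2 + y^2)
  ∂F/∂y = 2y/(8x^2 + y^2)

so d/dx[F(x, y(x))] = ∂F/∂x + (∂F/∂y)·y' = 0. Rearranging,
  dy/dx = -(∂F/∂x)/(∂F/∂y) = -(16x/(8x^2 + y^2))/(2y/(8x^2 + y^2)) = -8x/y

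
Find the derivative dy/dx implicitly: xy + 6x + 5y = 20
Take d/dx of both sides. Since y is implicitly a function of x, the chain rule attaches a y' = dy/dx factor whenever we differentiate through y.

Set F(x, y) = (left side) − (right side), so the curve is F = 0. Differentiating each term of F:
  d/dx[xy] = x·y' + y
  d/dx[6x] = 6
  d/dx[5y] = 5·y'
  d/dx[-20] = 0

Collecting, the y'-free part is the partial derivative in x and the y' coefficient is the partial derivative in y:
  ∂F/∂x = y + 6
  ∂F/∂y = x + 5

so d/dx[F(x, y(x))] = ∂F/∂x + (∂F/∂y)·y' = 0. Rearranging,
  dy/dx = -(∂F/∂x)/(∂F/∂y) = -(y + 6)/(x + 5) = (-y - 6)/(x + 5)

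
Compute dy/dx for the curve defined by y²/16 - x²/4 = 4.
Take d/dx of both sides. Since y is implicitly a function of x, the chain rule attaches a y' = dy/dx factor whenever we differentiate through y.

Set F(x, y) = (left side) − (right side), so the curve is F = 0. Differentiating each term of F:
  d/dx[-x^2/4] = -x/2
  d/dx[y^2/16] = y·y'/8
  d/dx[-4] = 0

Collecting, the y'-free part is the partial derivative in x and the y' coefficient is the partial derivative in y:
  ∂F/∂x = -x/2
  ∂F/∂y = y/8

so d/dx[F(x, y(x))] = ∂F/∂x + (∂F/∂y)·y' = 0. Rearranging,
  dy/dx = -(∂F/∂x)/(∂F/∂y) = -(-x/2)/(y/8) = 4x/y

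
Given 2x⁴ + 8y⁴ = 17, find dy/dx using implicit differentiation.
Differentiate both sides with respect to x, treating y as y(x). By the chain rule, any term containing y contributes a factor of y' = dy/dx when we differentiate it.

Move every term to one side and write the relation as F(x, y) = 0. Term by term,
  d/dx[2x^4] = 8x^3
  d/dx[8y^4] = 32y^3·y'
  d/dx[-17] = 0

The pieces without y' make up ∂F/∂x and the coefficient of y' is ∂F/∂y:
  ∂F/∂x = 8x^3,
  ∂F/∂y = 32y^3.

Since d/dx[F] = ∂F/∂x + (∂F/∂y)·y' = 0, solve for y':
  (∂F/∂y)·y' = -∂F/∂x
  dy/dx = -(∂F/∂x)/(∂F/∂y) = -(8x^3)/(32y^3) = -x^3/(4y^3)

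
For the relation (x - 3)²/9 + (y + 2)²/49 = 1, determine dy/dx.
Apply d/dx to both sides, remembering that y depends on x. Each occurrence of y therefore brings in a y' = dy/dx via the chain rule.

With F(x, y) equal to the left-hand side minus the right, differentiate F term by term:
  d/dx[(x - 3)^2/9] = 2x/9 - 2/3
  d/dx[(y + 2)^2/49] = 2·y'(y + 2)/49
  d/dx[-1] = 0
Adding these up, d/dx[F] = 0 becomes
  (2x/9 - 2/3) + (2y/49 + 4/49)·y' = 0,
so isolating y',
  dy/dx = -(2x/9 - 2/3)/(2y/49 + 4/49)
        = -(2(x - 3)/9)/(2(y + 2)/49) = 49(3 - x)/(9(y + 2))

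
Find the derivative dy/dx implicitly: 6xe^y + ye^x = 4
Take d/dx of both sides. Since y is implicitly a function of x, the chain rule attaches a y' = dy/dx factor whenever we differentiate through y.

Set F(x, y) = (left side) − (right side), so the curve is F = 0. Differentiating each term of F:
  d/dx[6x·e^(y)] = 6x·y'·e^(y) + 6e^(y)
  d/dx[y·e^(x)] = y·e^(x) + y'·e^(x)
  d/dx[-4] = 0

Collecting, the y'-free part is the partial derivative in x and the y' coefficient is the partial derivative in y:
  ∂F/∂x = y·e^(x) + 6e^(y)
  ∂F/∂y = 6x·e^(y) + e^(x)

so d/dx[F(x, y(x))] = ∂F/∂x + (∂F/∂y)·y' = 0. Rearranging,
  dy/dx = -(∂F/∂x)/(∂F/∂y) = -(y·e^(x) + 6e^(y))/(6x·e^(y) + e^(x)) = (-y·e^(x) - 6e^(y))/(6x·e^(y) + e^(x))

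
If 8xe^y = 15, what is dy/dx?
Apply d/dx to both sides, remembering that y depends on x. Each occurrence of y therefore brings in a y' = dy/dx via the chain rule.

With F(x, y) equal to the left-hand side minus the right, differentiate F term by term:
  d/dx[8x·e^(y)] = 8x·y'·e^(y) + 8e^(y)
  d/dx[-15] = 0
Adding these up, d/dx[F] = 0 becomes
  (8e^(y)) + (8x·e^(y))·y' = 0,
so isolating y',
  dy/dx = -(8e^(y))/(8x·e^(y)) = -1/x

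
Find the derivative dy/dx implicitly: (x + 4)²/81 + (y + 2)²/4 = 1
Take d/dx of both sides. Since y is implicitly a function of x, the chain rule attaches a y' = dy/dx factor whenever we differentiate through y.

Set F(x, y) = (left side) − (right side), so the curve is F = 0. Differentiating each term of F:
  d/dx[(x + 4)^2/81] = 2x/81 + 8/81
  d/dx[(y + 2)^2/4] = y'(y + 2)/2
  d/dx[-1] = 0

Collecting, the y'-free part is the partial derivative in x and the y' coefficient is the partial derivative in y:
  ∂F/∂x = 2x/81 + 8/81
  ∂F/∂y = y/2 + 1

so d/dx[F(x, y(x))] = ∂F/∂x + (∂F/∂y)·y' = 0. Rearranging,
  dy/dx = -(∂F/∂x)/(∂F/∂y) = -(2x/81 + 8/81)/(y/2 + 1)
        = -(2(x + 4)/81)/((y + 2)/2) = 4(-x - 4)/(81(y + 2))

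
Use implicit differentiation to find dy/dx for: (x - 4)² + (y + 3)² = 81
Differentiate both sides with respect to x, treating y as y(x). By the chain rule, any term containing y contributes a factor of y' = dy/dx when we differentiate it.

Move every term to one side and write the relation as F(x, y) = 0. Term by term,
  d/dx[(x - 4)^2] = 2x - 8
  d/dx[(y + 3)^2] = 2·y'(y + 3)
  d/dx[-81] = 0

The pieces without y' make up ∂F/∂x and the coefficient of y' is ∂F/∂y:
  ∂F/∂x = 2x - 8,
  ∂F/∂y = 2y + 6.

Since d/dx[F] = ∂F/∂x + (∂F/∂y)·y' = 0, solve for y':
  (∂F/∂y)·y' = -∂F/∂x
  dy/dx = -(∂F/∂x)/(∂F/∂y) = -(2x - 8)/(2y + 6) = (4 - x)/(y + 3)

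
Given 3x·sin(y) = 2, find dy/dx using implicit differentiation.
Differentiate both sides with respect to x, treating y as y(x). By the chain rule, any term containing y contributes a factor of y' = dy/dx when we differentiate it.

Move every term to one side and write the relation as F(x, y) = 0. Term by term,
  d/dx[3x·sin(y)] = 3x·y'·cos(y) + 3sin(y)
  d/dx[-2] = 0

The pieces without y' make up ∂F/∂x and the coefficient of y' is ∂F/∂y:
  ∂F/∂x = 3sin(y),
  ∂F/∂y = 3x·cos(y).

Since d/dx[F] = ∂F/∂x + (∂F/∂y)·y' = 0, solve for y':
  (∂F/∂y)·y' = -∂F/∂x
  dy/dx = -(∂F/∂x)/(∂F/∂y) = -(3sin(y))/(3x·cos(y)) = -tan(y)/x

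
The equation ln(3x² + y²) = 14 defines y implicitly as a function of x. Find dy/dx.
Take d/dx of both sides. Since y is implicitly a function of x, the chain rule attaches a y' = dy/dx factor whenever we differentiate through y.

Set F(x, y) = (left side) − (right side), so the curve is F = 0. Differentiating each term of F:
  d/dx[ln(3x^2 + y^2)] = (6x + 2y·y')/(3x^2 + y^2)
  d/dx[-14] = 0

Collecting, the y'-free part is the partial derivative in x and the y' coefficient is the partial derivative in y:
  ∂F/∂x = 6x/(3x^2 + y^2)
  ∂F/∂y = 2y/(3x^2 + y^2)

so d/dx[F(x, y(x))] = ∂F/∂x + (∂F/∂y)·y' = 0. Rearranging,
  dy/dx = -(∂F/∂x)/(∂F/∂y) = -(6x/(3x^2 + y^2))/(2y/(3x^2 + y^2)) = -3x/y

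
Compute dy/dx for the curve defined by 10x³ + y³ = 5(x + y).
Apply d/dx to both sides, remembering that y depends on x. Each occurrence of y therefore brings in a y' = dy/dx via the chain rule.

With F(x, y) equal to the left-hand side minus the right, differentiate F term by term:
  d/dx[10x^3] = 30x^2
  d/dx[-5x] = -5
  d/dx[y^3] = 3y^2·y'
  d/dx[-5y] = -5·y'
Adding these up, d/dx[F] = 0 becomes
  (30x^2 - 5) + (3y^2 - 5)·y' = 0,
so isolating y',
  dy/dx = -(30x^2 - 5)/(3y^2 - 5) = 5(1 - 6x^2)/(3y^2 - 5)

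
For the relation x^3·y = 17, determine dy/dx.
Differentiate the relation implicitly: treat y = y(x) and apply the chain rule, so every y-derivative picks up a y' = dy/dx factor.

With everything moved to the left-hand side, differentiate term by term:
  d/dx[x^3y] = x^3·y' + 3x^2y
  d/dx[-17] = 0

Separating the contributions that come from x directly and those that come through y:
  without y':      3x^2y
  multiplying y':  x^3

so (3x^2y) + (x^3)·y' = 0, and therefore
  dy/dx = -(3x^2y)/(x^3) = -3y/x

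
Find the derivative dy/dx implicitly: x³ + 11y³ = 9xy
Differentiate the relation implicitly: treat y = y(x) and apply the chain rule, so every y-derivative picks up a y' = dy/dx factor.

With everything moved to the left-hand side, differentiate term by term:
  d/dx[x^3] = 3x^2
  d/dx[-9xy] = -9x·y' - 9y
  d/dx[11y^3] = 33y^2·y'

Separating the contributions that come from x directly and those that come through y:
  without y':      3x^2 - 9y
  multiplying y':  -9x + 33y^2

so (3x^2 - 9y) + (-9x + 33y^2)·y' = 0, and therefore
  dy/dx = -(3x^2 - 9y)/(-9x + 33y^2) = (x^2 - 3y)/(3x - 11y^2)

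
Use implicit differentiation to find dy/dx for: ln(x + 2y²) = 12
Differentiate the relation implicitly: treat y = y(x) and apply the chain rule, so every y-derivative picks up a y' = dy/dx factor.

With everything moved to the left-hand side, differentiate term by term:
  d/dx[ln(x + 2y^2)] = (4y·y' + 1)/(x + 2y^2)
  d/dx[-12] = 0

Separating the contributions that come from x directly and those that come through y:
  without y':      1/(x + 2y^2)
  multiplying y':  4y/(x + 2y^2)

so (1/(x + 2y^2)) + (4y/(x + 2y^2))·y' = 0, and therefore
  dy/dx = -(1/(x + 2y^2))/(4y/(x + 2y^2)) = -1/(4y)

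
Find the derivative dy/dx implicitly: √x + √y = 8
Take d/dx of both sides. Since y is implicitly a function of x, the chain rule attaches a y' = dy/dx factor whenever we differentiate through y.

Set F(x, y) = (left side) − (right side), so the curve is F = 0. Differentiating each term of F:
  d/dx[√(x)] = 1/(2√(x))
  d/dx[√(y)] = y'/(2√(y))
  d/dx[-8] = 0

Collecting, the y'-free part is the partial derivative in x and the y' coefficient is the partial derivative in y:
  ∂F/∂x = 1/(2√(x))
  ∂F/∂y = 1/(2√(y))

so d/dx[F(x, y(x))] = ∂F/∂x + (∂F/∂y)·y' = 0. Rearranging,
  dy/dx = -(∂F/∂x)/(∂F/∂y) = -(1/(2√(x)))/(1/(2√(y))) = -√(y)/√(x)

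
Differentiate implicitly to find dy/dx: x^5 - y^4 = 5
Take d/dx of both sides. Since y is implicitly a function of x, the chain rule attaches a y' = dy/dx factor whenever we differentiate through y.

Set F(x, y) = (left side) − (right side), so the curve is F = 0. Differentiating each term of F:
  d/dx[x^5] = 5x^4
  d/dx[-y^4] = -4y^3·y'
  d/dx[-5] = 0

Collecting, the y'-free part is the partial derivative in x and the y' coefficient is the partial derivative in y:
  ∂F/∂x = 5x^4
  ∂F/∂y = -4y^3

so d/dx[F(x, y(x))] = ∂F/∂x + (∂F/∂y)·y' = 0. Rearranging,
  dy/dx = -(∂F/∂x)/(∂F/∂y) = -(5x^4)/(-4y^3) = 5x^4/(4y^3)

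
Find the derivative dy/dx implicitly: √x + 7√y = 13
Differentiate both sides with respect to x, treating y as y(x). By the chain rule, any term containing y contributes a factor of y' = dy/dx when we differentiate it.

Move every term to one side and write the relation as F(x, y) = 0. Term by term,
  d/dx[√(x)] = 1/(2√(x))
  d/dx[7√(y)] = 7·y'/(2√(y))
  d/dx[-13] = 0

The pieces without y' make up ∂F/∂x and the coefficient of y' is ∂F/∂y:
  ∂F/∂x = 1/(2√(x)),
  ∂F/∂y = 7/(2√(y)).

Since d/dx[F] = ∂F/∂x + (∂F/∂y)·y' = 0, solve for y':
  (∂F/∂y)·y' = -∂F/∂x
  dy/dx = -(∂F/∂x)/(∂F/∂y) = -(1/(2√(x)))/(7/(2√(y))) = -√(y)/(7√(x))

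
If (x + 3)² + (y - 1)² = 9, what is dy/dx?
Take d/dx of both sides. Since y is implicitly a function of x, the chain rule attaches a y' = dy/dx factor whenever we differentiate through y.

Set F(x, y) = (left side) − (right side), so the curve is F = 0. Differentiating each term of F:
  d/dx[(x + 3)^2] = 2x + 6
  d/dx[(y - 1)^2] = 2·y'(y - 1)
  d/dx[-9] = 0

Collecting, the y'-free part is the partial derivative in x and the y' coefficient is the partial derivative in y:
  ∂F/∂x = 2x + 6
  ∂F/∂y = 2y - 2

so d/dx[F(x, y(x))] = ∂F/∂x + (∂F/∂y)·y' = 0. Rearranging,
  dy/dx = -(∂F/∂x)/(∂F/∂y) = -(2x + 6)/(2y - 2) = (-x - 3)/(y - 1)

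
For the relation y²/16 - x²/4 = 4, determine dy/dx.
Take d/dx of both sides. Since y is implicitly a function of x, the chain rule attaches a y' = dy/dx factor whenever we differentiate through y.

Set F(x, y) = (left side) − (right side), so the curve is F = 0. Differentiating each term of F:
  d/dx[-x^2/4] = -x/2
  d/dx[y^2/16] = y·y'/8
  d/dx[-4] = 0

Collecting, the y'-free part is the partial derivative in x and the y' coefficient is the partial derivative in y:
  ∂F/∂x = -x/2
  ∂F/∂y = y/8

so d/dx[F(x, y(x))] = ∂F/∂x + (∂F/∂y)·y' = 0. Rearranging,
  dy/dx = -(∂F/∂x)/(∂F/∂y) = -(-x/2)/(y/8) = 4x/y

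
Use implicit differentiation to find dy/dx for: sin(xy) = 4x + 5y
Differentiate both sides with respect to x, treating y as y(x). By the chain rule, any term containing y contributes a factor of y' = dy/dx when we differentiate it.

Move every term to one side and write the relation as F(x, y) = 0. Term by term,
  d/dx[-4x] = -4
  d/dx[-5y] = -5·y'
  d/dx[sin(xy)] = (x·y' + y)·cos(xy)

The pieces without y' make up ∂F/∂x and the coefficient of y' is ∂F/∂y:
  ∂F/∂x = y·cos(xy) - 4,
  ∂F/∂y = x·cos(xy) - 5.

Since d/dx[F] = ∂F/∂x + (∂F/∂y)·y' = 0, solve for y':
  (∂F/∂y)·y' = -∂F/∂x
  dy/dx = -(∂F/∂x)/(∂F/∂y) = -(y·cos(xy) - 4)/(x·cos(xy) - 5) = (-y·cos(xy) + 4)/(x·cos(xy) - 5)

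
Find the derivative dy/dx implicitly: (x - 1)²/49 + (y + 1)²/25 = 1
Differentiate both sides with respect to x, treating y as y(x). By the chain rule, any term containing y contributes a factor of y' = dy/dx when we differentiate it.

Move every term to one side and write the relation as F(x, y) = 0. Term by term,
  d/dx[(x - 1)^2/49] = 2x/49 - 2/49
  d/dx[(y + 1)^2/25] = 2·y'(y + 1)/25
  d/dx[-1] = 0

The pieces without y' make up ∂F/∂x and the coefficient of y' is ∂F/∂y:
  ∂F/∂x = 2x/49 - 2/49,
  ∂F/∂y = 2y/25 + 2/25.

Since d/dx[F] = ∂F/∂x + (∂F/∂y)·y' = 0, solve for y':
  (∂F/∂y)·y' = -∂F/∂x
  dy/dx = -(∂F/∂x)/(∂F/∂y) = -(2x/49 - 2/49)/(2y/25 + 2/25)
        = -(2(x - 1)/49)/(2(y + 1)/25) = 25(1 - x)/(49(y + 1))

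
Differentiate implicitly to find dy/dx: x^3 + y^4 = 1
Differentiate both sides with respect to x, treating y as y(x). By the chain rule, any term containing y contributes a factor of y' = dy/dx when we differentiate it.

Move every term to one side and write the relation as F(x, y) = 0. Term by term,
  d/dx[x^3] = 3x^2
  d/dx[y^4] = 4y^3·y'
  d/dx[-1] = 0

The pieces without y' make up ∂F/∂x and the coefficient of y' is ∂F/∂y:
  ∂F/∂x = 3x^2,
  ∂F/∂y = 4y^3.

Since d/dx[F] = ∂F/∂x + (∂F/∂y)·y' = 0, solve for y':
  (∂F/∂y)·y' = -∂F/∂x
  dy/dx = -(∂F/∂x)/(∂F/∂y) = -(3x^2)/(4y^3) = -3x^2/(4y^3)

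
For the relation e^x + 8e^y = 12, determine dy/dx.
Differentiate the relation implicitly: treat y = y(x) and apply the chain rule, so every y-derivative picks up a y' = dy/dx factor.

With everything moved to the left-hand side, differentiate term by term:
  d/dx[e^(x)] = e^(x)
  d/dx[8e^(y)] = 8·y'·e^(y)
  d/dx[-12] = 0

Separating the contributions that come from x directly and those that come through y:
  without y':      e^(x)
  multiplying y':  8e^(y)

so (e^(x)) + (8e^(y))·y' = 0, and therefore
  dy/dx = -(e^(x))/(8e^(y)) = -e^(x - y)/8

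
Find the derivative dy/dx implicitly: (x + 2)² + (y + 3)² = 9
Take d/dx of both sides. Since y is implicitly a function of x, the chain rule attaches a y' = dy/dx factor whenever we differentiate through y.

Set F(x, y) = (left side) − (right side), so the curve is F = 0. Differentiating each term of F:
  d/dx[(x + 2)^2] = 2x + 4
  d/dx[(y + 3)^2] = 2·y'(y + 3)
  d/dx[-9] = 0

Collecting, the y'-free part is the partial derivative in x and the y' coefficient is the partial derivative in y:
  ∂F/∂x = 2x + 4
  ∂F/∂y = 2y + 6

so d/dx[F(x, y(x))] = ∂F/∂x + (∂F/∂y)·y' = 0. Rearranging,
  dy/dx = -(∂F/∂x)/(∂F/∂y) = -(2x + 4)/(2y + 6) = (-x - 2)/(y + 3)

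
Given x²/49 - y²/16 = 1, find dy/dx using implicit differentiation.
Differentiate both sides with respect to x, treating y as y(x). By the chain rule, any term containing y contributes a factor of y' = dy/dx when we differentiate it.

Move every term to one side and write the relation as F(x, y) = 0. Term by term,
  d/dx[x^2/49] = 2x/49
  d/dx[-y^2/16] = -y·y'/8
  d/dx[-1] = 0

The pieces without y' make up ∂F/∂x and the coefficient of y' is ∂F/∂y:
  ∂F/∂x = 2x/49,
  ∂F/∂y = -y/8.

Since d/dx[F] = ∂F/∂x + (∂F/∂y)·y' = 0, solve for y':
  (∂F/∂y)·y' = -∂F/∂x
  dy/dx = -(∂F/∂x)/(∂F/∂y) = -(2x/49)/(-y/8) = 16x/(49y)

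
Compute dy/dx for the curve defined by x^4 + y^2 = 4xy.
Differentiate both sides with respect to x, treating y as y(x). By the chain rule, any term containing y contributes a factor of y' = dy/dx when we differentiate it.

Move every term to one side and write the relation as F(x, y) = 0. Term by term,
  d/dx[x^4] = 4x^3
  d/dx[-4xy] = -4x·y' - 4y
  d/dx[y^2] = 2y·y'

The pieces without y' make up ∂F/∂x and the coefficient of y' is ∂F/∂y:
  ∂F/∂x = 4x^3 - 4y,
  ∂F/∂y = -4x + 2y.

Since d/dx[F] = ∂F/∂x + (∂F/∂y)·y' = 0, solve for y':
  (∂F/∂y)·y' = -∂F/∂x
  dy/dx = -(∂F/∂x)/(∂F/∂y) = -(4x^3 - 4y)/(-4x + 2y) = 2(x^3 - y)/(2x - y)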